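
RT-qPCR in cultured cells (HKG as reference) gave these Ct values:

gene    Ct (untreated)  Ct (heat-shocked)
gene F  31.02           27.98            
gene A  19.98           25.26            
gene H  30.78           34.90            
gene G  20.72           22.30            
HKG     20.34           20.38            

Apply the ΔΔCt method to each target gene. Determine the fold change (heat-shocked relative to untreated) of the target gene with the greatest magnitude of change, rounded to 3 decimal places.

gene F: ΔΔCt = (27.98−20.38) − (31.02−20.34) = 7.60 − 10.68 = -3.08; fold change = 2^3.08 = 8.456
gene A: ΔΔCt = (25.26−20.38) − (19.98−20.34) = 4.88 − (-0.36) = 5.24; fold change = 2^-5.24 = 0.026
gene H: ΔΔCt = (34.90−20.38) − (30.78−20.34) = 14.52 − 10.44 = 4.08; fold change = 2^-4.08 = 0.059
gene G: ΔΔCt = (22.30−20.38) − (20.72−20.34) = 1.92 − 0.38 = 1.54; fold change = 2^-1.54 = 0.344
gene A has the largest |ΔΔCt| = 5.24.

0.026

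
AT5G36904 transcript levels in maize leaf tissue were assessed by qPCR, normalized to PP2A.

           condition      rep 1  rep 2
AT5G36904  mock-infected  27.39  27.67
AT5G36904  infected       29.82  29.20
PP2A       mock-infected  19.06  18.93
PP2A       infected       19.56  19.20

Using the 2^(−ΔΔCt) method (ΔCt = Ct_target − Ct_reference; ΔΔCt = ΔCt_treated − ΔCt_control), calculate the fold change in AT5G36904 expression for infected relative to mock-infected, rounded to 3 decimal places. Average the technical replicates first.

Mean Ct: AT5G36904 mock-infected 27.530; AT5G36904 infected 29.510; PP2A mock-infected 18.995; PP2A infected 19.380
ΔCt(mock-infected) = 27.530 − 18.995 = 8.535
ΔCt(infected) = 29.510 − 19.380 = 10.130
ΔΔCt = 10.130 − 8.535 = 1.595
Fold change = 2^(−1.595) = 0.3310

0.331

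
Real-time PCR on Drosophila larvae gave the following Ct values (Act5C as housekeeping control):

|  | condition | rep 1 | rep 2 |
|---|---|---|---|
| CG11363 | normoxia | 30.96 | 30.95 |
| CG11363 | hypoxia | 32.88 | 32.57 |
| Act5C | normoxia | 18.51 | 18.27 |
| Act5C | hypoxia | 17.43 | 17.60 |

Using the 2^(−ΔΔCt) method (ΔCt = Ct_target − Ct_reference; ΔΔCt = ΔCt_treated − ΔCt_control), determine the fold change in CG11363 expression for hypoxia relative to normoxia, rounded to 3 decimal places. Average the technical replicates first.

Mean Ct: CG11363 normoxia 30.955; CG11363 hypoxia 32.725; Act5C normoxia 18.390; Act5C hypoxia 17.515
ΔCt(normoxia) = 30.955 − 18.390 = 12.565
ΔCt(hypoxia) = 32.725 − 17.515 = 15.210
ΔΔCt = 15.210 − 12.565 = 2.645
Fold change = 2^(−2.645) = 0.1599

0.160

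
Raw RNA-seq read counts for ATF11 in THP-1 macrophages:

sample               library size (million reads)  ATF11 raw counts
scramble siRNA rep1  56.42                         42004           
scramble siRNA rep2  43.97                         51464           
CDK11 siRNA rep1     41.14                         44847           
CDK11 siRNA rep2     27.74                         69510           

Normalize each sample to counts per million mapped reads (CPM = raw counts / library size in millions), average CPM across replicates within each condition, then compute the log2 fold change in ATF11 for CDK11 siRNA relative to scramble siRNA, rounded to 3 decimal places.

0.909

CPM(scramble siRNA rep1) = 42004 / 56.42 = 744.4878
CPM(scramble siRNA rep2) = 51464 / 43.97 = 1170.4344
CPM(CDK11 siRNA rep1) = 44847 / 41.14 = 1090.1070
CPM(CDK11 siRNA rep2) = 69510 / 27.74 = 2505.7678
mean CPM(scramble siRNA) = 957.4611; mean CPM(CDK11 siRNA) = 1797.9374
Fold change = 1797.9374 / 957.4611 = 1.87782
log2(1.87782) = 0.9091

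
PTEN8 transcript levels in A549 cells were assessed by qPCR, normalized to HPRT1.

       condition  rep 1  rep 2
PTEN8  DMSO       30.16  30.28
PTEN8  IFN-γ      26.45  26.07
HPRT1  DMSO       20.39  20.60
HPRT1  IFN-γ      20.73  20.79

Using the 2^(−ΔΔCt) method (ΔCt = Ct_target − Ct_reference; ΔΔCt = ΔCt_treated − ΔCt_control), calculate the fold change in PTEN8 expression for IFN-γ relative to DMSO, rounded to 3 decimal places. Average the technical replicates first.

18.700

Mean Ct: PTEN8 DMSO 30.220; PTEN8 IFN-γ 26.260; HPRT1 DMSO 20.495; HPRT1 IFN-γ 20.760
ΔCt(DMSO) = 30.220 − 20.495 = 9.725
ΔCt(IFN-γ) = 26.260 − 20.760 = 5.500
ΔΔCt = 5.500 − 9.725 = -4.225
Fold change = 2^(−(-4.225)) = 2^4.225 = 18.7004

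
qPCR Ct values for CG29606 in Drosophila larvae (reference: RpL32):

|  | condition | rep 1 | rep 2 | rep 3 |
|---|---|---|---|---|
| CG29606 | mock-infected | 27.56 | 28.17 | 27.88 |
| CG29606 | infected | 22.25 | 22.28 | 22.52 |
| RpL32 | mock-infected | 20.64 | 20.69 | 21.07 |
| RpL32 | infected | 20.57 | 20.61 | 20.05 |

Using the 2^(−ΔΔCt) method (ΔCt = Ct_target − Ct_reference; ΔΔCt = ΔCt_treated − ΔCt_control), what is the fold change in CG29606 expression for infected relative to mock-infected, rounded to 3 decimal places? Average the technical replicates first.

35.017

Mean Ct: CG29606 mock-infected 27.870; CG29606 infected 22.350; RpL32 mock-infected 20.800; RpL32 infected 20.410
ΔCt(mock-infected) = 27.870 − 20.800 = 7.070
ΔCt(infected) = 22.350 − 20.410 = 1.940
ΔΔCt = 1.940 − 7.070 = -5.130
Fold change = 2^(−(-5.130)) = 2^5.130 = 35.0174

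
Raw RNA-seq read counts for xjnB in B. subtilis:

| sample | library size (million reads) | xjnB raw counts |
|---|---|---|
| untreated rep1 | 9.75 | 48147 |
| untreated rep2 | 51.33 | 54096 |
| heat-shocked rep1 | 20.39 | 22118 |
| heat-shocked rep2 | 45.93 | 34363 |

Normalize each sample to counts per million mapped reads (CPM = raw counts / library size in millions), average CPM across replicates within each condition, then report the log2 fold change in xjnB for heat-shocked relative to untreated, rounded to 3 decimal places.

CPM(untreated rep1) = 48147 / 9.75 = 4938.1538
CPM(untreated rep2) = 54096 / 51.33 = 1053.8866
CPM(heat-shocked rep1) = 22118 / 20.39 = 1084.7474
CPM(heat-shocked rep2) = 34363 / 45.93 = 748.1602
mean CPM(untreated) = 2996.0202; mean CPM(heat-shocked) = 916.4538
Fold change = 916.4538 / 2996.0202 = 0.30589
log2(0.30589) = -1.7089

-1.709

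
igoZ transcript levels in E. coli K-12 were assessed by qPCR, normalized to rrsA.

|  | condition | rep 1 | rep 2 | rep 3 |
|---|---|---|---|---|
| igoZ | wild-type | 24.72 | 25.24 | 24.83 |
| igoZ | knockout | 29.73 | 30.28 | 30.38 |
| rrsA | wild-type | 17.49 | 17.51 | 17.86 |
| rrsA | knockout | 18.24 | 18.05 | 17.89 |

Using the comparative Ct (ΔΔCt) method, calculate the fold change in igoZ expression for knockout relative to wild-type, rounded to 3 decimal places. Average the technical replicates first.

Mean Ct: igoZ wild-type 24.930; igoZ knockout 30.130; rrsA wild-type 17.620; rrsA knockout 18.060
ΔCt(wild-type) = 24.930 − 17.620 = 7.310
ΔCt(knockout) = 30.130 − 18.060 = 12.070
ΔΔCt = 12.070 − 7.310 = 4.760
Fold change = 2^(−4.760) = 0.0369

0.037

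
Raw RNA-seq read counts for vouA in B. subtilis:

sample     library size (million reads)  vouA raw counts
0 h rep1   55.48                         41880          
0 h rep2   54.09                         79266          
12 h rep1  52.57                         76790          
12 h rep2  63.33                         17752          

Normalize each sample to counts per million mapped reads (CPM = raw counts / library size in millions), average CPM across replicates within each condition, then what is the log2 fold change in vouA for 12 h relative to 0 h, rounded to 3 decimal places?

-0.351

CPM(0 h rep1) = 41880 / 55.48 = 754.8666
CPM(0 h rep2) = 79266 / 54.09 = 1465.4465
CPM(12 h rep1) = 76790 / 52.57 = 1460.7190
CPM(12 h rep2) = 17752 / 63.33 = 280.3095
mean CPM(0 h) = 1110.1565; mean CPM(12 h) = 870.5143
Fold change = 870.5143 / 1110.1565 = 0.78414
log2(0.78414) = -0.3508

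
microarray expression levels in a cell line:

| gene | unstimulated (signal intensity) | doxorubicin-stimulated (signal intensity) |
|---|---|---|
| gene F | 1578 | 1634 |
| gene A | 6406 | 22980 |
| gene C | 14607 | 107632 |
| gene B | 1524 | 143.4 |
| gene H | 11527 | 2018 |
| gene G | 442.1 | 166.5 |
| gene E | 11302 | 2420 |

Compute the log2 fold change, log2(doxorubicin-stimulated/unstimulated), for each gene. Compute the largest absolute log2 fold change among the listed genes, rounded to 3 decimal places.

3.410

log2(1634/1578) = 0.050  (gene F)
log2(22980/6406) = 1.843  (gene A)
log2(107632/14607) = 2.881  (gene C)
log2(143.4/1524) = -3.410  (gene B)
log2(2018/11527) = -2.514  (gene H)
log2(166.5/442.1) = -1.409  (gene G)
log2(2420/11302) = -2.223  (gene E)
The largest magnitude belongs to gene B.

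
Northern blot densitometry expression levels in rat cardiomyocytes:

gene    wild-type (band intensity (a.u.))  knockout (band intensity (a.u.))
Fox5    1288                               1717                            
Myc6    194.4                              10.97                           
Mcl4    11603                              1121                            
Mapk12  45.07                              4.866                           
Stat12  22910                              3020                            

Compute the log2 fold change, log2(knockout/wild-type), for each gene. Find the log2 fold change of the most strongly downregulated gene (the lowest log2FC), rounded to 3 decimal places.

log2(1717/1288) = 0.415  (Fox5)
log2(10.97/194.4) = -4.147  (Myc6)
log2(1121/11603) = -3.372  (Mcl4)
log2(4.866/45.07) = -3.211  (Mapk12)
log2(3020/22910) = -2.923  (Stat12)
Myc6 is most strongly downregulated.

-4.147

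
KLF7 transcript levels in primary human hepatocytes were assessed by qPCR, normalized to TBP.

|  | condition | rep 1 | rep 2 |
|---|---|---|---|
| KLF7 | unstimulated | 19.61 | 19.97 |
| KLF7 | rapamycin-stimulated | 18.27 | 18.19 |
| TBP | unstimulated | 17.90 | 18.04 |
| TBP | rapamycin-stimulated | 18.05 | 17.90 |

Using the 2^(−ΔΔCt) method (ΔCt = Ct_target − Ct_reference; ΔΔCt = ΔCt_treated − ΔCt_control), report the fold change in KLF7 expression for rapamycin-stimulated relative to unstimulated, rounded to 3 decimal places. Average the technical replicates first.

2.959

Mean Ct: KLF7 unstimulated 19.790; KLF7 rapamycin-stimulated 18.230; TBP unstimulated 17.970; TBP rapamycin-stimulated 17.975
ΔCt(unstimulated) = 19.790 − 17.970 = 1.820
ΔCt(rapamycin-stimulated) = 18.230 − 17.975 = 0.255
ΔΔCt = 0.255 − 1.820 = -1.565
Fold change = 2^(−(-1.565)) = 2^1.565 = 2.9588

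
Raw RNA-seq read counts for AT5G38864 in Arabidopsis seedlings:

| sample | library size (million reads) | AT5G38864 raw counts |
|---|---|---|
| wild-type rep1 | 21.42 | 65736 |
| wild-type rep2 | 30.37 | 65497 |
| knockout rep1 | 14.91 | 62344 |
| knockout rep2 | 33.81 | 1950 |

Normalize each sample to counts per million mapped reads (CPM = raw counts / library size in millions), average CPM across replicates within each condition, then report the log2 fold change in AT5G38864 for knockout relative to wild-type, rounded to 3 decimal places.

-0.302

CPM(wild-type rep1) = 65736 / 21.42 = 3068.9076
CPM(wild-type rep2) = 65497 / 30.37 = 2156.6348
CPM(knockout rep1) = 62344 / 14.91 = 4181.3548
CPM(knockout rep2) = 1950 / 33.81 = 57.6752
mean CPM(wild-type) = 2612.7712; mean CPM(knockout) = 2119.5150
Fold change = 2119.5150 / 2612.7712 = 0.81121
log2(0.81121) = -0.3018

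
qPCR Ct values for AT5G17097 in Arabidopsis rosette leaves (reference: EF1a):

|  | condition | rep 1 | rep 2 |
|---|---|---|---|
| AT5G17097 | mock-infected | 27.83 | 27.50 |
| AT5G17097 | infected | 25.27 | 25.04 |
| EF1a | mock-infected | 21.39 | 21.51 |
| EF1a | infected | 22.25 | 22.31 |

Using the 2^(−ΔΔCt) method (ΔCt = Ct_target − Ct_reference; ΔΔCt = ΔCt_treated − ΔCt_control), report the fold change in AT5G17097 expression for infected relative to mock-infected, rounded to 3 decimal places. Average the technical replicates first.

10.126

Mean Ct: AT5G17097 mock-infected 27.665; AT5G17097 infected 25.155; EF1a mock-infected 21.450; EF1a infected 22.280
ΔCt(mock-infected) = 27.665 − 21.450 = 6.215
ΔCt(infected) = 25.155 − 22.280 = 2.875
ΔΔCt = 2.875 − 6.215 = -3.340
Fold change = 2^(−(-3.340)) = 2^3.340 = 10.1261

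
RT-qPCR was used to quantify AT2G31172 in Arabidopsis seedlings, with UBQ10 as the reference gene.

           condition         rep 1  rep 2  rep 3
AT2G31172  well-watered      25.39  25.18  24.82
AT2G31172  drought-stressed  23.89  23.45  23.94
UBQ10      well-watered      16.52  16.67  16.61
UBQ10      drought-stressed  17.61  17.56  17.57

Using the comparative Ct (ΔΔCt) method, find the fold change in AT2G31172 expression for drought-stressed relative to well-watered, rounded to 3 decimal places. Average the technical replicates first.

5.098

Mean Ct: AT2G31172 well-watered 25.130; AT2G31172 drought-stressed 23.760; UBQ10 well-watered 16.600; UBQ10 drought-stressed 17.580
ΔCt(well-watered) = 25.130 − 16.600 = 8.530
ΔCt(drought-stressed) = 23.760 − 17.580 = 6.180
ΔΔCt = 6.180 − 8.530 = -2.350
Fold change = 2^(−(-2.350)) = 2^2.350 = 5.0982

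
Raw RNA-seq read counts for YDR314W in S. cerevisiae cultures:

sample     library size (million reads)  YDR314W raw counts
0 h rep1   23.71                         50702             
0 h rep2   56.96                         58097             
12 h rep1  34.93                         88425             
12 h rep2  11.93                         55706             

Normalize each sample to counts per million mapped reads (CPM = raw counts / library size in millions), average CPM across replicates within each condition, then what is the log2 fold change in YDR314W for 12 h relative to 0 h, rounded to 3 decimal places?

CPM(0 h rep1) = 50702 / 23.71 = 2138.4226
CPM(0 h rep2) = 58097 / 56.96 = 1019.9614
CPM(12 h rep1) = 88425 / 34.93 = 2531.4916
CPM(12 h rep2) = 55706 / 11.93 = 4669.4049
mean CPM(0 h) = 1579.1920; mean CPM(12 h) = 3600.4482
Fold change = 3600.4482 / 1579.1920 = 2.27993
log2(2.27993) = 1.1890

1.189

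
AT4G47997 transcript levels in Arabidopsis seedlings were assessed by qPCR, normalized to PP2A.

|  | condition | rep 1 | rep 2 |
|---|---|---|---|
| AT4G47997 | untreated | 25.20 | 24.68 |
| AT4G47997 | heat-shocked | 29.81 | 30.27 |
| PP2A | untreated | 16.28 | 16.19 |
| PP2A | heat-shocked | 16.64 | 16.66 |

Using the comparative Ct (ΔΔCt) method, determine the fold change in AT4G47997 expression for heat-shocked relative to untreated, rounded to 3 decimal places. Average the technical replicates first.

Mean Ct: AT4G47997 untreated 24.940; AT4G47997 heat-shocked 30.040; PP2A untreated 16.235; PP2A heat-shocked 16.650
ΔCt(untreated) = 24.940 − 16.235 = 8.705
ΔCt(heat-shocked) = 30.040 − 16.650 = 13.390
ΔΔCt = 13.390 − 8.705 = 4.685
Fold change = 2^(−4.685) = 0.0389

0.039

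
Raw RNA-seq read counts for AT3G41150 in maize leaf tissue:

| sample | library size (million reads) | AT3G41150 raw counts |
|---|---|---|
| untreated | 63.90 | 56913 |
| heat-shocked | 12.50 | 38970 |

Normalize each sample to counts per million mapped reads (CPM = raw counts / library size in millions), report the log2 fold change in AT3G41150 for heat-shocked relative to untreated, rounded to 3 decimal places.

1.807

CPM(untreated) = 56913 / 63.90 = 890.6573
CPM(heat-shocked) = 38970 / 12.50 = 3117.6000
Fold change = 3117.6000 / 890.6573 = 3.50034
log2(3.50034) = 1.8075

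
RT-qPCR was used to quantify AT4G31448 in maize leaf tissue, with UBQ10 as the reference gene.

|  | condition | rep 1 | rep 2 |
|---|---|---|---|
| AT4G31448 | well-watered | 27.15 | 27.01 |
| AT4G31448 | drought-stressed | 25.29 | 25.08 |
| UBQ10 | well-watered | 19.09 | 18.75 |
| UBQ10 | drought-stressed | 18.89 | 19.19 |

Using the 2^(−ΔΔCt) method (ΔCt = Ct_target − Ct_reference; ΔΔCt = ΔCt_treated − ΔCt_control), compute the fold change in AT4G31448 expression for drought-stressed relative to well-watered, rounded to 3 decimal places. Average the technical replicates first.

Mean Ct: AT4G31448 well-watered 27.080; AT4G31448 drought-stressed 25.185; UBQ10 well-watered 18.920; UBQ10 drought-stressed 19.040
ΔCt(well-watered) = 27.080 − 18.920 = 8.160
ΔCt(drought-stressed) = 25.185 − 19.040 = 6.145
ΔΔCt = 6.145 − 8.160 = -2.015
Fold change = 2^(−(-2.015)) = 2^2.015 = 4.0418

4.042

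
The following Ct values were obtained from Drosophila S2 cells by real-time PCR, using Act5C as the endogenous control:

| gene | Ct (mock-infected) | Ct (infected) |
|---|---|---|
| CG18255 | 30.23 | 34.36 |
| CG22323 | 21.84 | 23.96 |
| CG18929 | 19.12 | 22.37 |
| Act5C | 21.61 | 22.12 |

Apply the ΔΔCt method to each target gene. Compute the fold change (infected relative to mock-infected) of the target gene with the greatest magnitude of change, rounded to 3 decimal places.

CG18255: ΔΔCt = (34.36−22.12) − (30.23−21.61) = 12.24 − 8.62 = 3.62; fold change = 2^-3.62 = 0.081
CG22323: ΔΔCt = (23.96−22.12) − (21.84−21.61) = 1.84 − 0.23 = 1.61; fold change = 2^-1.61 = 0.328
CG18929: ΔΔCt = (22.37−22.12) − (19.12−21.61) = 0.25 − (-2.49) = 2.74; fold change = 2^-2.74 = 0.150
CG18255 has the largest |ΔΔCt| = 3.62.

0.081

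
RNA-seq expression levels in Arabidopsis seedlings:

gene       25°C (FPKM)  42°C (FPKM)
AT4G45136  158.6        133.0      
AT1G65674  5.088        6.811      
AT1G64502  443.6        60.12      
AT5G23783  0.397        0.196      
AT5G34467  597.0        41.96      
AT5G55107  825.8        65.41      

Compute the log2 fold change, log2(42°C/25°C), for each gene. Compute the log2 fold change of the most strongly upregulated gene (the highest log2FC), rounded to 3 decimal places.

log2(133.0/158.6) = -0.254  (AT4G45136)
log2(6.811/5.088) = 0.421  (AT1G65674)
log2(60.12/443.6) = -2.883  (AT1G64502)
log2(0.196/0.397) = -1.018  (AT5G23783)
log2(41.96/597.0) = -3.831  (AT5G34467)
log2(65.41/825.8) = -3.658  (AT5G55107)
AT1G65674 is most strongly upregulated.

0.421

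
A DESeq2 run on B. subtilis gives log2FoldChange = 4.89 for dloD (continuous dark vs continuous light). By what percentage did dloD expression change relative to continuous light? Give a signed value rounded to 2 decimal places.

Fold change = 2^(4.89) = 29.6508
Percent change = (FC − 1) × 100% = (29.6508 − 1) × 100 = 2865.08%

2865.08%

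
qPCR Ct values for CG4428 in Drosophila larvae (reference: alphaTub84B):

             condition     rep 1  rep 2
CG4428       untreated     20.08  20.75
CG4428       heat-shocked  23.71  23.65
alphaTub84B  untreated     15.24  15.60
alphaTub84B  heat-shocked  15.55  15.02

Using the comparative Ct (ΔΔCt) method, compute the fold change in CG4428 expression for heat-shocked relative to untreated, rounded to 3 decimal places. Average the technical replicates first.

0.095

Mean Ct: CG4428 untreated 20.415; CG4428 heat-shocked 23.680; alphaTub84B untreated 15.420; alphaTub84B heat-shocked 15.285
ΔCt(untreated) = 20.415 − 15.420 = 4.995
ΔCt(heat-shocked) = 23.680 − 15.285 = 8.395
ΔΔCt = 8.395 − 4.995 = 3.400
Fold change = 2^(−3.400) = 0.0947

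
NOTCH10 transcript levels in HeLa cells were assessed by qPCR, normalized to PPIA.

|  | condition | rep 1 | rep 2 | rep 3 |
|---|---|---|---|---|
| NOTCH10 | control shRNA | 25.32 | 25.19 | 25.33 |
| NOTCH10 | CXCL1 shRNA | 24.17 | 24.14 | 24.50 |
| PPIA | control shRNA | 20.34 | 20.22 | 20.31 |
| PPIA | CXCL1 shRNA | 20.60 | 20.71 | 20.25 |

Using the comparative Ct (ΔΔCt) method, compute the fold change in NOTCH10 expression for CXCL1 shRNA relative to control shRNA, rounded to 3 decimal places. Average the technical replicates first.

2.362

Mean Ct: NOTCH10 control shRNA 25.280; NOTCH10 CXCL1 shRNA 24.270; PPIA control shRNA 20.290; PPIA CXCL1 shRNA 20.520
ΔCt(control shRNA) = 25.280 − 20.290 = 4.990
ΔCt(CXCL1 shRNA) = 24.270 − 20.520 = 3.750
ΔΔCt = 3.750 − 4.990 = -1.240
Fold change = 2^(−(-1.240)) = 2^1.240 = 2.3620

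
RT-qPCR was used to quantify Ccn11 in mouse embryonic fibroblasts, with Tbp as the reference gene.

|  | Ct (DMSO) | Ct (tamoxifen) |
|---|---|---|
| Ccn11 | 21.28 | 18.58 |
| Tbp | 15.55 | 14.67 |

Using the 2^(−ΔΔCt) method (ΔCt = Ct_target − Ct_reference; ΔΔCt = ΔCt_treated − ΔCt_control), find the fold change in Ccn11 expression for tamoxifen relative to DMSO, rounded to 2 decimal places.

ΔCt(DMSO) = 21.280 − 15.550 = 5.730
ΔCt(tamoxifen) = 18.580 − 14.670 = 3.910
ΔΔCt = 3.910 − 5.730 = -1.820
Fold change = 2^(−(-1.820)) = 2^1.820 = 3.531

3.53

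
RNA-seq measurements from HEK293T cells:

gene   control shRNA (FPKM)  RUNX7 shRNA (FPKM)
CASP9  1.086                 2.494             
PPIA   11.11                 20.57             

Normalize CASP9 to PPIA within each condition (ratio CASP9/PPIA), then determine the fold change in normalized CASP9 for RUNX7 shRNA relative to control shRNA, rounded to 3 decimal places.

CASP9/PPIA (control shRNA) = 1.086 / 11.11 = 0.09775
CASP9/PPIA (RUNX7 shRNA) = 2.494 / 20.57 = 0.12124
Fold change = 0.12124 / 0.09775 = 1.2404

1.240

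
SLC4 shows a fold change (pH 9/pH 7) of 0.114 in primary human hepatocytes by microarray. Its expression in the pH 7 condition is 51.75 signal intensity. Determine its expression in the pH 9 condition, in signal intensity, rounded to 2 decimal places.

5.90

pH 9 expression = 51.75 × 0.114 = 5.90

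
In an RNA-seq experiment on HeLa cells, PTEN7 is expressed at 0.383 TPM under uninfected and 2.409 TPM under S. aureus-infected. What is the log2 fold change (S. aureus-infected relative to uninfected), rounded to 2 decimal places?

2.65

Fold change = 2.409 / 0.383 = 6.2898
log2(6.2898) = 2.653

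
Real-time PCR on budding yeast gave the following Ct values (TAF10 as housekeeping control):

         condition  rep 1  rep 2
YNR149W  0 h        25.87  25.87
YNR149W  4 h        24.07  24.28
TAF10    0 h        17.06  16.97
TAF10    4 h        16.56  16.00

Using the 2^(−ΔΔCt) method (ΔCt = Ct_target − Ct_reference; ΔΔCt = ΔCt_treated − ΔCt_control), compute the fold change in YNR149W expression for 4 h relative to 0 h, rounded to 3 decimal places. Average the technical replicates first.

1.945

Mean Ct: YNR149W 0 h 25.870; YNR149W 4 h 24.175; TAF10 0 h 17.015; TAF10 4 h 16.280
ΔCt(0 h) = 25.870 − 17.015 = 8.855
ΔCt(4 h) = 24.175 − 16.280 = 7.895
ΔΔCt = 7.895 − 8.855 = -0.960
Fold change = 2^(−(-0.960)) = 2^0.960 = 1.9453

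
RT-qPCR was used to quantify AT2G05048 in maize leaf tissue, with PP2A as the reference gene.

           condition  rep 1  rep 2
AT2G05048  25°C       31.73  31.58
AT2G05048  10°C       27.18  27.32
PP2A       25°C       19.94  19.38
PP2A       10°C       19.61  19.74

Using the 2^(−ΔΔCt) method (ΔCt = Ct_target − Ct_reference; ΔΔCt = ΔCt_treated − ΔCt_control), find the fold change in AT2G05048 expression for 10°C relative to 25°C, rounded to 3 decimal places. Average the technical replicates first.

21.407

Mean Ct: AT2G05048 25°C 31.655; AT2G05048 10°C 27.250; PP2A 25°C 19.660; PP2A 10°C 19.675
ΔCt(25°C) = 31.655 − 19.660 = 11.995
ΔCt(10°C) = 27.250 − 19.675 = 7.575
ΔΔCt = 7.575 − 11.995 = -4.420
Fold change = 2^(−(-4.420)) = 2^4.420 = 21.4068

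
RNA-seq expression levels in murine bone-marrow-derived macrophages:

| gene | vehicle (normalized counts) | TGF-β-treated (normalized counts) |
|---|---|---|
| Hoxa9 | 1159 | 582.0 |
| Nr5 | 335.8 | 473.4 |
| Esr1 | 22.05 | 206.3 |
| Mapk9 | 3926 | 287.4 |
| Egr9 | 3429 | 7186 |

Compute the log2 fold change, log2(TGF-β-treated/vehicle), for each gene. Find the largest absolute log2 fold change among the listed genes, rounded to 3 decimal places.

log2(582.0/1159) = -0.994  (Hoxa9)
log2(473.4/335.8) = 0.495  (Nr5)
log2(206.3/22.05) = 3.226  (Esr1)
log2(287.4/3926) = -3.772  (Mapk9)
log2(7186/3429) = 1.067  (Egr9)
The largest magnitude belongs to Mapk9.

3.772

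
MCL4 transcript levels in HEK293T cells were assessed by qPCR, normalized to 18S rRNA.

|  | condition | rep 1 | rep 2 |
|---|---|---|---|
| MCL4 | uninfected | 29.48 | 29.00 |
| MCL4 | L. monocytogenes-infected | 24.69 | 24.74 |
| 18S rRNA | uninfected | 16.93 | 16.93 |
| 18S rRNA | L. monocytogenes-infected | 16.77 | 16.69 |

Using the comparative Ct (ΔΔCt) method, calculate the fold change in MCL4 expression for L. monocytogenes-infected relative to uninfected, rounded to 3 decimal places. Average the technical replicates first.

Mean Ct: MCL4 uninfected 29.240; MCL4 L. monocytogenes-infected 24.715; 18S rRNA uninfected 16.930; 18S rRNA L. monocytogenes-infected 16.730
ΔCt(uninfected) = 29.240 − 16.930 = 12.310
ΔCt(L. monocytogenes-infected) = 24.715 − 16.730 = 7.985
ΔΔCt = 7.985 − 12.310 = -4.325
Fold change = 2^(−(-4.325)) = 2^4.325 = 20.0426

20.043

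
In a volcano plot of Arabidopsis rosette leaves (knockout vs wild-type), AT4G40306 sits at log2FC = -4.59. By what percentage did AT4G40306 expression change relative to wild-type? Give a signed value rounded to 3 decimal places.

Fold change = 2^(-4.59) = 0.0415
Percent change = (FC − 1) × 100% = (0.0415 − 1) × 100 = -95.848%

-95.848%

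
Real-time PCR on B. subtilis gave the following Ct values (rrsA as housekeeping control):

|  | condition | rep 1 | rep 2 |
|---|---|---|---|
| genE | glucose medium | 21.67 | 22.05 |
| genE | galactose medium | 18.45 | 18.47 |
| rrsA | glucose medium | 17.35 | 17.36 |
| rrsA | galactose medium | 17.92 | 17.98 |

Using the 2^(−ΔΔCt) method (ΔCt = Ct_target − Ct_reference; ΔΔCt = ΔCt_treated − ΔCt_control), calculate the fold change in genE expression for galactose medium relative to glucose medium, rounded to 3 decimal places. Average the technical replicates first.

15.945

Mean Ct: genE glucose medium 21.860; genE galactose medium 18.460; rrsA glucose medium 17.355; rrsA galactose medium 17.950
ΔCt(glucose medium) = 21.860 − 17.355 = 4.505
ΔCt(galactose medium) = 18.460 − 17.950 = 0.510
ΔΔCt = 0.510 − 4.505 = -3.995
Fold change = 2^(−(-3.995)) = 2^3.995 = 15.9446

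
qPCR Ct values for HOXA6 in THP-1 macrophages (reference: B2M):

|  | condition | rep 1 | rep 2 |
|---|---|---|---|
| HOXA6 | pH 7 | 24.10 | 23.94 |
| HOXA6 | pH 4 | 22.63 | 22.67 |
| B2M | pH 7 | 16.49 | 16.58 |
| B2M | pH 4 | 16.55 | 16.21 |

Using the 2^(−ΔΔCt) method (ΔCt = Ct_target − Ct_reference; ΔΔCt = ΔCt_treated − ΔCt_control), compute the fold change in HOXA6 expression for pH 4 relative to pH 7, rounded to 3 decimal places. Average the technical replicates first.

Mean Ct: HOXA6 pH 7 24.020; HOXA6 pH 4 22.650; B2M pH 7 16.535; B2M pH 4 16.380
ΔCt(pH 7) = 24.020 − 16.535 = 7.485
ΔCt(pH 4) = 22.650 − 16.380 = 6.270
ΔΔCt = 6.270 − 7.485 = -1.215
Fold change = 2^(−(-1.215)) = 2^1.215 = 2.3214

2.321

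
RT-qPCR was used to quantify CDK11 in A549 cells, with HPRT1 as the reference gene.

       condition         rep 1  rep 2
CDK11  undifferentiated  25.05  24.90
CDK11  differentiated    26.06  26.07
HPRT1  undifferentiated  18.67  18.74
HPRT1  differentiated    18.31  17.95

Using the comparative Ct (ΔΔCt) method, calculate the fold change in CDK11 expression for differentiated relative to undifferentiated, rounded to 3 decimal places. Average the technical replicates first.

0.315

Mean Ct: CDK11 undifferentiated 24.975; CDK11 differentiated 26.065; HPRT1 undifferentiated 18.705; HPRT1 differentiated 18.130
ΔCt(undifferentiated) = 24.975 − 18.705 = 6.270
ΔCt(differentiated) = 26.065 − 18.130 = 7.935
ΔΔCt = 7.935 − 6.270 = 1.665
Fold change = 2^(−1.665) = 0.3153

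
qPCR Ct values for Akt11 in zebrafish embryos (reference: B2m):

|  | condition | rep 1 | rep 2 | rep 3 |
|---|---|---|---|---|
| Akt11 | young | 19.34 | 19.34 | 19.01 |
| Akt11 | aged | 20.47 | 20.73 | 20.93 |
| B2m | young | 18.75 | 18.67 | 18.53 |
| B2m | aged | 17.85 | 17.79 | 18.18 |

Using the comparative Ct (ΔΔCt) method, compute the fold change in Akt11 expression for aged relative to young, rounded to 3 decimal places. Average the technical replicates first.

0.219

Mean Ct: Akt11 young 19.230; Akt11 aged 20.710; B2m young 18.650; B2m aged 17.940
ΔCt(young) = 19.230 − 18.650 = 0.580
ΔCt(aged) = 20.710 − 17.940 = 2.770
ΔΔCt = 2.770 − 0.580 = 2.190
Fold change = 2^(−2.190) = 0.2192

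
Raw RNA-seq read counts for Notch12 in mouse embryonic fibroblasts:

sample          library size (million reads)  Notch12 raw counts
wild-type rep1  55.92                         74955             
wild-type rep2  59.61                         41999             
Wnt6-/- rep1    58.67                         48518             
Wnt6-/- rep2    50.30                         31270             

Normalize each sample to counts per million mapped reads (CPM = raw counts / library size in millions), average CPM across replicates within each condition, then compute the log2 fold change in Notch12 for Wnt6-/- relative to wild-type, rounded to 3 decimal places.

-0.497

CPM(wild-type rep1) = 74955 / 55.92 = 1340.3970
CPM(wild-type rep2) = 41999 / 59.61 = 704.5630
CPM(Wnt6-/- rep1) = 48518 / 58.67 = 826.9644
CPM(Wnt6-/- rep2) = 31270 / 50.30 = 621.6700
mean CPM(wild-type) = 1022.4800; mean CPM(Wnt6-/-) = 724.3172
Fold change = 724.3172 / 1022.4800 = 0.70839
log2(0.70839) = -0.4974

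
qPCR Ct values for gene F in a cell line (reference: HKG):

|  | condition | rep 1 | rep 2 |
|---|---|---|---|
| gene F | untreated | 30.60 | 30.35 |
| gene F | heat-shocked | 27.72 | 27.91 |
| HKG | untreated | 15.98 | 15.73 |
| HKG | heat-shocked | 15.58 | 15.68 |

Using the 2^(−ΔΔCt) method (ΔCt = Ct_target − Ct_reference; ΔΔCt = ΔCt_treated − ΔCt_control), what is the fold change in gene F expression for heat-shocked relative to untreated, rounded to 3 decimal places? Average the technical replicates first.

5.408

Mean Ct: gene F untreated 30.475; gene F heat-shocked 27.815; HKG untreated 15.855; HKG heat-shocked 15.630
ΔCt(untreated) = 30.475 − 15.855 = 14.620
ΔCt(heat-shocked) = 27.815 − 15.630 = 12.185
ΔΔCt = 12.185 − 14.620 = -2.435
Fold change = 2^(−(-2.435)) = 2^2.435 = 5.4076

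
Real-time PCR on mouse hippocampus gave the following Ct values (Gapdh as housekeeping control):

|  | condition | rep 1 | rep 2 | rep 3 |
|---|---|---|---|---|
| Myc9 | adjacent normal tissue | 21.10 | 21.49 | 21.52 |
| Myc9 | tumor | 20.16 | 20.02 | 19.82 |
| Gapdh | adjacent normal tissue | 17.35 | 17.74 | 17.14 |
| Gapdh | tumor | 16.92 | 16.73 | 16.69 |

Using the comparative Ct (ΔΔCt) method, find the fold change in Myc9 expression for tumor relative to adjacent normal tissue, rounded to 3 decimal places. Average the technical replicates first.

1.670

Mean Ct: Myc9 adjacent normal tissue 21.370; Myc9 tumor 20.000; Gapdh adjacent normal tissue 17.410; Gapdh tumor 16.780
ΔCt(adjacent normal tissue) = 21.370 − 17.410 = 3.960
ΔCt(tumor) = 20.000 − 16.780 = 3.220
ΔΔCt = 3.220 − 3.960 = -0.740
Fold change = 2^(−(-0.740)) = 2^0.740 = 1.6702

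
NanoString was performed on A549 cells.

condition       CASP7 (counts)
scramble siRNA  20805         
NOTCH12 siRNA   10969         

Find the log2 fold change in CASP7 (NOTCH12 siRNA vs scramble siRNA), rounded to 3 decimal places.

Fold change = 10969 / 20805 = 0.5272
log2(0.5272) = -0.9235

-0.923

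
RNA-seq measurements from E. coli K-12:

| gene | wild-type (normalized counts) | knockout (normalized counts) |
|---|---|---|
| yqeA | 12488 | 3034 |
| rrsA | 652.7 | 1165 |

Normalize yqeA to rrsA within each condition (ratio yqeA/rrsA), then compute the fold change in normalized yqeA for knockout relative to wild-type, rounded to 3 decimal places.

yqeA/rrsA (wild-type) = 12488 / 652.7 = 19.133
yqeA/rrsA (knockout) = 3034 / 1165 = 2.6043
Fold change = 2.6043 / 19.133 = 0.1361

0.136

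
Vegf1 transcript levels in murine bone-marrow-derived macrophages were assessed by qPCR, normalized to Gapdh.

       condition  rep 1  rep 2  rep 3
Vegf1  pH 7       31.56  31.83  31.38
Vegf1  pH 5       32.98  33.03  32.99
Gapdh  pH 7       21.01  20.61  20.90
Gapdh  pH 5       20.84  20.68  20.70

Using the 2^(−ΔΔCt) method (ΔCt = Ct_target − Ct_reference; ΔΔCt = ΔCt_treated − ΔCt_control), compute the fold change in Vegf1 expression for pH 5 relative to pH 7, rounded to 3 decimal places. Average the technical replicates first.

0.351

Mean Ct: Vegf1 pH 7 31.590; Vegf1 pH 5 33.000; Gapdh pH 7 20.840; Gapdh pH 5 20.740
ΔCt(pH 7) = 31.590 − 20.840 = 10.750
ΔCt(pH 5) = 33.000 − 20.740 = 12.260
ΔΔCt = 12.260 − 10.750 = 1.510
Fold change = 2^(−1.510) = 0.3511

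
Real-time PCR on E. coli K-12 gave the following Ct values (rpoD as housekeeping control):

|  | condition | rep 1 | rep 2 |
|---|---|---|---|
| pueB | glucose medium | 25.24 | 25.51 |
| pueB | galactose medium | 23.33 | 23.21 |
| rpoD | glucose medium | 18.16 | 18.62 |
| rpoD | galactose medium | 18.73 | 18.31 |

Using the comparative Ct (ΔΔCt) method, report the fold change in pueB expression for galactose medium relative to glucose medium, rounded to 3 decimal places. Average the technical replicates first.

4.708

Mean Ct: pueB glucose medium 25.375; pueB galactose medium 23.270; rpoD glucose medium 18.390; rpoD galactose medium 18.520
ΔCt(glucose medium) = 25.375 − 18.390 = 6.985
ΔCt(galactose medium) = 23.270 − 18.520 = 4.750
ΔΔCt = 4.750 − 6.985 = -2.235
Fold change = 2^(−(-2.235)) = 2^2.235 = 4.7076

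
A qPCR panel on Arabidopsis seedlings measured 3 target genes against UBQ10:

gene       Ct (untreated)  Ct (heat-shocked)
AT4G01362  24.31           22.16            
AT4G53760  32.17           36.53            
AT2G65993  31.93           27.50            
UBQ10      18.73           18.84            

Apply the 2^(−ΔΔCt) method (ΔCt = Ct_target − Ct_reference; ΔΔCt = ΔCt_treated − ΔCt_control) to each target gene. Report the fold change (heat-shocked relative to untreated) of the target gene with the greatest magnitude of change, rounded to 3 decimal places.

AT4G01362: ΔΔCt = (22.16−18.84) − (24.31−18.73) = 3.32 − 5.58 = -2.26; fold change = 2^2.26 = 4.790
AT4G53760: ΔΔCt = (36.53−18.84) − (32.17−18.73) = 17.69 − 13.44 = 4.25; fold change = 2^-4.25 = 0.053
AT2G65993: ΔΔCt = (27.50−18.84) − (31.93−18.73) = 8.66 − 13.20 = -4.54; fold change = 2^4.54 = 23.264
AT2G65993 has the largest |ΔΔCt| = 4.54.

23.264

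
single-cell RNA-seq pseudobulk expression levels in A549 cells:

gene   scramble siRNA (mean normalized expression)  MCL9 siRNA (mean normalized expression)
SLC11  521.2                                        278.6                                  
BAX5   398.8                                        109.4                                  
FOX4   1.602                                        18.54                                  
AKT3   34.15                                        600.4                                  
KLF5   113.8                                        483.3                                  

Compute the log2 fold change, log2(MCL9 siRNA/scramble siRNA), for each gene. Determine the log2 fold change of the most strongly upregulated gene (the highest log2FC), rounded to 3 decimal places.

4.136

log2(278.6/521.2) = -0.904  (SLC11)
log2(109.4/398.8) = -1.866  (BAX5)
log2(18.54/1.602) = 3.533  (FOX4)
log2(600.4/34.15) = 4.136  (AKT3)
log2(483.3/113.8) = 2.086  (KLF5)
AKT3 is most strongly upregulated.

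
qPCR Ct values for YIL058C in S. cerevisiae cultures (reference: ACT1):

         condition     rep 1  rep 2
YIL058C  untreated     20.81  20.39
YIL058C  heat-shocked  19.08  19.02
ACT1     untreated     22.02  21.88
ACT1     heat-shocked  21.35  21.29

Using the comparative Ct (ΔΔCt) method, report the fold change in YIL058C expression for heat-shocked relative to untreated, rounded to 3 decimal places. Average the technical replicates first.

Mean Ct: YIL058C untreated 20.600; YIL058C heat-shocked 19.050; ACT1 untreated 21.950; ACT1 heat-shocked 21.320
ΔCt(untreated) = 20.600 − 21.950 = -1.350
ΔCt(heat-shocked) = 19.050 − 21.320 = -2.270
ΔΔCt = -2.270 − (-1.350) = -0.920
Fold change = 2^(−(-0.920)) = 2^0.920 = 1.8921

1.892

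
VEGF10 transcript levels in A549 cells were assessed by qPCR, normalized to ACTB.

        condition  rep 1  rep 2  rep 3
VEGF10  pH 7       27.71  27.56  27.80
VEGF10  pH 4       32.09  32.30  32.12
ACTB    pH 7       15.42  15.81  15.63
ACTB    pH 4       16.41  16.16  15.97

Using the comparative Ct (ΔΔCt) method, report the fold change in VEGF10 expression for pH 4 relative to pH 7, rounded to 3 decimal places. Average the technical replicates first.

0.066

Mean Ct: VEGF10 pH 7 27.690; VEGF10 pH 4 32.170; ACTB pH 7 15.620; ACTB pH 4 16.180
ΔCt(pH 7) = 27.690 − 15.620 = 12.070
ΔCt(pH 4) = 32.170 − 16.180 = 15.990
ΔΔCt = 15.990 − 12.070 = 3.920
Fold change = 2^(−3.920) = 0.0661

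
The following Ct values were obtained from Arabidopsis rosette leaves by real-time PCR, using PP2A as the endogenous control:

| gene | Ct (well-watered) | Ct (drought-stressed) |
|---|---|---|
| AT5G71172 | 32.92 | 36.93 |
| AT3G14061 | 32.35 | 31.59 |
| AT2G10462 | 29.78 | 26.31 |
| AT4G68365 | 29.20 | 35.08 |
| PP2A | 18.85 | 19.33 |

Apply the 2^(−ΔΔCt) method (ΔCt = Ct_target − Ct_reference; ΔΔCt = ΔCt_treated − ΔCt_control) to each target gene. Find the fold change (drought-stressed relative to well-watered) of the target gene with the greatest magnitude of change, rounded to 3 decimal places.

AT5G71172: ΔΔCt = (36.93−19.33) − (32.92−18.85) = 17.60 − 14.07 = 3.53; fold change = 2^-3.53 = 0.087
AT3G14061: ΔΔCt = (31.59−19.33) − (32.35−18.85) = 12.26 − 13.50 = -1.24; fold change = 2^1.24 = 2.362
AT2G10462: ΔΔCt = (26.31−19.33) − (29.78−18.85) = 6.98 − 10.93 = -3.95; fold change = 2^3.95 = 15.455
AT4G68365: ΔΔCt = (35.08−19.33) − (29.20−18.85) = 15.75 − 10.35 = 5.40; fold change = 2^-5.40 = 0.024
AT4G68365 has the largest |ΔΔCt| = 5.40.

0.024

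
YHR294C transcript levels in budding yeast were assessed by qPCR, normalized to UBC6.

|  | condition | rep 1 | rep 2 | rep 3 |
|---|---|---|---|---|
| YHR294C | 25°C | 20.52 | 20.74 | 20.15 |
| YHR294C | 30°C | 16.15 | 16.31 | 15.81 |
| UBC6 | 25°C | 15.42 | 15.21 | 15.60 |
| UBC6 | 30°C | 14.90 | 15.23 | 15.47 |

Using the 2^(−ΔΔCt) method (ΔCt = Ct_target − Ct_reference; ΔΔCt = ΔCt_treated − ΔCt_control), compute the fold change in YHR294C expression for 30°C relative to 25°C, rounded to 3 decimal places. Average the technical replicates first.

18.001

Mean Ct: YHR294C 25°C 20.470; YHR294C 30°C 16.090; UBC6 25°C 15.410; UBC6 30°C 15.200
ΔCt(25°C) = 20.470 − 15.410 = 5.060
ΔCt(30°C) = 16.090 − 15.200 = 0.890
ΔΔCt = 0.890 − 5.060 = -4.170
Fold change = 2^(−(-4.170)) = 2^4.170 = 18.0009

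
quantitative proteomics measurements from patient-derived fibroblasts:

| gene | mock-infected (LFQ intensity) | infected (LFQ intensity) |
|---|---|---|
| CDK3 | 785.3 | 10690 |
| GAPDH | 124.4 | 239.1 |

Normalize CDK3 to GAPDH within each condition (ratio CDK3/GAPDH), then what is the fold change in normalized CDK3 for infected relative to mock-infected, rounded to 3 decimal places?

CDK3/GAPDH (mock-infected) = 785.3 / 124.4 = 6.3127
CDK3/GAPDH (infected) = 10690 / 239.1 = 44.709
Fold change = 44.709 / 6.3127 = 7.0824

7.082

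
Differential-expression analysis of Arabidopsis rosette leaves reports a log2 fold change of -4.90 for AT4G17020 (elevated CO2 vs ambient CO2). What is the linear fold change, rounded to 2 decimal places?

Fold change = 2^(-4.90) = 0.033
That is, AT4G17020 drops to 3.3% of the ambient CO2 level.

0.03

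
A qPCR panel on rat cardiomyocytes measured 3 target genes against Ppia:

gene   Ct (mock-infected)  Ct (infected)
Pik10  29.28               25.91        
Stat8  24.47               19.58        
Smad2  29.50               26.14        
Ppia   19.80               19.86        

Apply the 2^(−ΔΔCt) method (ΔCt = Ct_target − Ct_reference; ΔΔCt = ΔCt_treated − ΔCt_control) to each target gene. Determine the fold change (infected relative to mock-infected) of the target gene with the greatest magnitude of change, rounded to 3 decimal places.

Pik10: ΔΔCt = (25.91−19.86) − (29.28−19.80) = 6.05 − 9.48 = -3.43; fold change = 2^3.43 = 10.778
Stat8: ΔΔCt = (19.58−19.86) − (24.47−19.80) = -0.28 − 4.67 = -4.95; fold change = 2^4.95 = 30.910
Smad2: ΔΔCt = (26.14−19.86) − (29.50−19.80) = 6.28 − 9.70 = -3.42; fold change = 2^3.42 = 10.703
Stat8 has the largest |ΔΔCt| = 4.95.

30.910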